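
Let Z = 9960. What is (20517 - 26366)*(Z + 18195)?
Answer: -164678595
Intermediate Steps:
(20517 - 26366)*(Z + 18195) = (20517 - 26366)*(9960 + 18195) = -5849*28155 = -164678595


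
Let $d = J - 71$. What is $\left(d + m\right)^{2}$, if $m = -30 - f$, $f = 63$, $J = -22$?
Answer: $34596$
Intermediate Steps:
$m = -93$ ($m = -30 - 63 = -93$)
$d = -93$ ($d = -22 - 71 = -93$)
$\left(d + m\right)^{2} = \left(-93 - 93\right)^{2} = \left(-186\right)^{2} = 34596$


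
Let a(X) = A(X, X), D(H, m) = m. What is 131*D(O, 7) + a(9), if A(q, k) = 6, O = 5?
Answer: 923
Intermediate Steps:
a(X) = 6
131*D(O, 7) + a(9) = 131*7 + 6 = 917 + 6 = 923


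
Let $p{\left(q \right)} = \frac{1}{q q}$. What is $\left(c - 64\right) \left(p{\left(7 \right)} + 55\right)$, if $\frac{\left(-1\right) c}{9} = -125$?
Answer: $\frac{2860456}{49} \approx 58377.0$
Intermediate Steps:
$c = 1125$ ($c = \left(-9\right) \left(-125\right) = 1125$)
$p{\left(q \right)} = \frac{1}{q^{2}}$
$\left(c - 64\right) \left(p{\left(7 \right)} + 55\right) = \left(1125 - 64\right) \left(\frac{1}{49} + 55\right) = 1061 \left(\frac{1}{49} + 55\right) = 1061 \cdot \frac{2696}{49} = \frac{2860456}{49}$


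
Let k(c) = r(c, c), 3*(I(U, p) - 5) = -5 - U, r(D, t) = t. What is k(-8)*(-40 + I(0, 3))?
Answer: 880/3 ≈ 293.33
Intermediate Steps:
I(U, p) = 10/3 - U/3 (I(U, p) = 5 + (-5 - U)/3 = 5 + (-5/3 - U/3) = 10/3 - U/3)
k(c) = c
k(-8)*(-40 + I(0, 3)) = -8*(-40 + (10/3 - 1/3*0)) = -8*(-40 + (10/3 + 0)) = -8*(-40 + 10/3) = -8*(-110/3) = 880/3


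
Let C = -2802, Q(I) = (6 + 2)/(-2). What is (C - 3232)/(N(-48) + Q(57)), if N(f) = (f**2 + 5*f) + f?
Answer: -3017/1006 ≈ -2.9990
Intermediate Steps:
N(f) = f**2 + 6*f
Q(I) = -4 (Q(I) = 8*(-1/2) = -4)
(C - 3232)/(N(-48) + Q(57)) = (-2802 - 3232)/(-48*(6 - 48) - 4) = -6034/(-48*(-42) - 4) = -6034/(2016 - 4) = -6034/2012 = -6034*1/2012 = -3017/1006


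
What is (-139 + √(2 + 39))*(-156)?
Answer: 21684 - 156*√41 ≈ 20685.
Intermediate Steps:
(-139 + √(2 + 39))*(-156) = (-139 + √41)*(-156) = 21684 - 156*√41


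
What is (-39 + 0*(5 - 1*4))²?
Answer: 1521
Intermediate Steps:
(-39 + 0*(5 - 1*4))² = (-39 + 0*(5 - 4))² = (-39 + 0*1)² = (-39 + 0)² = (-39)² = 1521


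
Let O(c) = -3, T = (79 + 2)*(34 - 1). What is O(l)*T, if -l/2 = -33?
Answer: -8019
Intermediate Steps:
l = 66 (l = -2*(-33) = 66)
T = 2673 (T = 81*33 = 2673)
O(l)*T = -3*2673 = -8019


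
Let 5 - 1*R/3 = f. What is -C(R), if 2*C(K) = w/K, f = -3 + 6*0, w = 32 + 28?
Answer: -5/4 ≈ -1.2500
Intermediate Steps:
w = 60
f = -3 (f = -3 + 0 = -3)
R = 24 (R = 15 - 3*(-3) = 15 + 9 = 24)
C(K) = 30/K (C(K) = (60/K)/2 = 30/K)
-C(R) = -30/24 = -1*5/4 = -5/4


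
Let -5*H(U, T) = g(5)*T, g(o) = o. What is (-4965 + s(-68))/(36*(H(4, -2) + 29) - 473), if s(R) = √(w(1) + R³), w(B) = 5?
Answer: -4965/643 + I*√314427/643 ≈ -7.7216 + 0.87207*I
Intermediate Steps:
H(U, T) = -T
s(R) = √(5 + R³)
(-4965 + s(-68))/(36*(H(4, -2) + 29) - 473) = (-4965 + √(5 + (-68)³))/(36*(-1*(-2) + 29) - 473) = (-4965 + √(5 - 314432))/(36*(2 + 29) - 473) = (-4965 + √(-314427))/(36*31 - 473) = (-4965 + I*√314427)/(1116 - 473) = (-4965 + I*√314427)/643 = (-4965 + I*√314427)*(1/643) = -4965/643 + I*√314427/643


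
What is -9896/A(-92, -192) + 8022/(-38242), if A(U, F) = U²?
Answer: -27896315/20230018 ≈ -1.3790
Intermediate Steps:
-9896/A(-92, -192) + 8022/(-38242) = -9896/((-92)²) + 8022/(-38242) = -9896/8464 + 8022*(-1/38242) = -9896*1/8464 - 4011/19121 = -1237/1058 - 4011/19121 = -27896315/20230018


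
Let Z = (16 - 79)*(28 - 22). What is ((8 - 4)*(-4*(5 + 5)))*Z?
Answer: 60480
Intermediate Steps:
Z = -378 (Z = -63*6 = -378)
((8 - 4)*(-4*(5 + 5)))*Z = ((8 - 4)*(-4*(5 + 5)))*(-378) = (4*(-4*10))*(-378) = (4*(-40))*(-378) = -160*(-378) = 60480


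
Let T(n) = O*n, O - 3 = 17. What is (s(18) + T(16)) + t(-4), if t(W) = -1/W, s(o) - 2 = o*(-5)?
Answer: 929/4 ≈ 232.25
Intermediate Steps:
s(o) = 2 - 5*o (s(o) = 2 + o*(-5) = 2 - 5*o)
O = 20 (O = 3 + 17 = 20)
T(n) = 20*n
(s(18) + T(16)) + t(-4) = ((2 - 5*18) + 20*16) - 1/(-4) = ((2 - 90) + 320) - 1*(-¼) = (-88 + 320) + ¼ = 232 + ¼ = 929/4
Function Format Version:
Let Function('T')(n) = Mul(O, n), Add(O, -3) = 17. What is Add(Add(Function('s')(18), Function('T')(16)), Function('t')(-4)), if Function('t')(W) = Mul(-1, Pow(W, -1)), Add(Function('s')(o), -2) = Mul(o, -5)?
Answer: Rational(929, 4) ≈ 232.25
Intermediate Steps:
Function('s')(o) = Add(2, Mul(-5, o)) (Function('s')(o) = Add(2, Mul(o, -5)) = Add(2, Mul(-5, o)))
O = 20 (O = Add(3, 17) = 20)
Function('T')(n) = Mul(20, n)
Add(Add(Function('s')(18), Function('T')(16)), Function('t')(-4)) = Add(Add(Add(2, Mul(-5, 18)), Mul(20, 16)), Mul(-1, Pow(-4, -1))) = Add(Add(Add(2, -90), 320), Mul(-1, Rational(-1, 4))) = Add(Add(-88, 320), Rational(1, 4)) = Add(232, Rational(1, 4)) = Rational(929, 4)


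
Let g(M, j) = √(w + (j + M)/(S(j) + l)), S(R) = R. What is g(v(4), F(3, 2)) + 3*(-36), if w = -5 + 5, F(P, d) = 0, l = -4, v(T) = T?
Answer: -108 + I ≈ -108.0 + 1.0*I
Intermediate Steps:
w = 0
g(M, j) = √((M + j)/(-4 + j)) (g(M, j) = √(0 + (j + M)/(j - 4)) = √(0 + (M + j)/(-4 + j)) = √((M + j)/(-4 + j)))
g(v(4), F(3, 2)) + 3*(-36) = √((4 + 0)/(-4 + 0)) + 3*(-36) = √(4/(-4)) - 108 = √(-¼*4) - 108 = √(-1) - 108 = I - 108 = -108 + I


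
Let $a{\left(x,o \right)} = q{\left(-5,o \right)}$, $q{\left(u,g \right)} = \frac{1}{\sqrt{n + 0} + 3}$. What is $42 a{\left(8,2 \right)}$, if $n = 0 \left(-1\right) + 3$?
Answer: $21 - 7 \sqrt{3} \approx 8.8756$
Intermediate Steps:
$n = 3$ ($n = 0 + 3 = 3$)
$q{\left(u,g \right)} = \frac{1}{3 + \sqrt{3}}$ ($q{\left(u,g \right)} = \frac{1}{\sqrt{3 + 0} + 3} = \frac{1}{\sqrt{3} + 3} = \frac{1}{3 + \sqrt{3}}$)
$a{\left(x,o \right)} = \frac{1}{2} - \frac{\sqrt{3}}{6}$
$42 a{\left(8,2 \right)} = 42 \left(\frac{1}{2} - \frac{\sqrt{3}}{6}\right) = 21 - 7 \sqrt{3}$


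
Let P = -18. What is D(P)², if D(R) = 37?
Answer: 1369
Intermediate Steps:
D(P)² = 37² = 1369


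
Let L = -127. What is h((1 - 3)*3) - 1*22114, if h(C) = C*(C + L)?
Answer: -21316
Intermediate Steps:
h(C) = C*(-127 + C) (h(C) = C*(C - 127) = C*(-127 + C))
h((1 - 3)*3) - 1*22114 = ((1 - 3)*3)*(-127 + (1 - 3)*3) - 1*22114 = (-2*3)*(-127 - 2*3) - 22114 = -6*(-127 - 6) - 22114 = -6*(-133) - 22114 = 798 - 22114 = -21316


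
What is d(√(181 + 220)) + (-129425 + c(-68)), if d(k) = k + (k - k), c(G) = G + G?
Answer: -129561 + √401 ≈ -1.2954e+5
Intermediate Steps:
c(G) = 2*G
d(k) = k (d(k) = k + 0 = k)
d(√(181 + 220)) + (-129425 + c(-68)) = √(181 + 220) + (-129425 + 2*(-68)) = √401 + (-129425 - 136) = √401 - 129561 = -129561 + √401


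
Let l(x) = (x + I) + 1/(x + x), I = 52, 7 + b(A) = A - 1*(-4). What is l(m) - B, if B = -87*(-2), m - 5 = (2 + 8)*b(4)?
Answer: -3209/30 ≈ -106.97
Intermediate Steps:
b(A) = -3 + A (b(A) = -7 + (A - 1*(-4)) = -7 + (A + 4) = -7 + (4 + A) = -3 + A)
m = 15 (m = 5 + (2 + 8)*(-3 + 4) = 5 + 10*1 = 5 + 10 = 15)
l(x) = 52 + x + 1/(2*x) (l(x) = (x + 52) + 1/(x + x) = (52 + x) + 1/(2*x) = 52 + x + 1/(2*x))
B = 174
l(m) - B = (52 + 15 + (½)/15) - 1*174 = (52 + 15 + (½)*(1/15)) - 174 = (52 + 15 + 1/30) - 174 = 2011/30 - 174 = -3209/30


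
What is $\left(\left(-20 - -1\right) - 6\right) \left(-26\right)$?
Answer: $650$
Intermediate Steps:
$\left(\left(-20 - -1\right) - 6\right) \left(-26\right) = \left(\left(-20 + 1\right) - 6\right) \left(-26\right) = \left(-19 - 6\right) \left(-26\right) = \left(-25\right) \left(-26\right) = 650$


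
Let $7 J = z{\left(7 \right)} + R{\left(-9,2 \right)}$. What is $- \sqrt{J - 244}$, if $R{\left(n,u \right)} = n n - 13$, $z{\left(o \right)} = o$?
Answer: $- \frac{i \sqrt{11431}}{7} \approx - 15.274 i$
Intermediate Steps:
$R{\left(n,u \right)} = -13 + n^{2}$ ($R{\left(n,u \right)} = n^{2} - 13 = -13 + n^{2}$)
$J = \frac{75}{7}$ ($J = \frac{7 - \left(13 - \left(-9\right)^{2}\right)}{7} = \frac{7 + \left(-13 + 81\right)}{7} = \frac{7 + 68}{7} = \frac{1}{7} \cdot 75 = \frac{75}{7} \approx 10.714$)
$- \sqrt{J - 244} = - \sqrt{\frac{75}{7} - 244} = - \sqrt{- \frac{1633}{7}} = - \frac{i \sqrt{11431}}{7}$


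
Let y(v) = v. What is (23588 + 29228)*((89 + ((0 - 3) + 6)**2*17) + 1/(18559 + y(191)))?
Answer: 119826326408/9375 ≈ 1.2781e+7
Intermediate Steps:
(23588 + 29228)*((89 + ((0 - 3) + 6)**2*17) + 1/(18559 + y(191))) = (23588 + 29228)*((89 + ((0 - 3) + 6)**2*17) + 1/(18559 + 191)) = 52816*((89 + (-3 + 6)**2*17) + 1/18750) = 52816*((89 + 3**2*17) + 1/18750) = 52816*((89 + 9*17) + 1/18750) = 52816*((89 + 153) + 1/18750) = 52816*(242 + 1/18750) = 52816*(4537501/18750) = 119826326408/9375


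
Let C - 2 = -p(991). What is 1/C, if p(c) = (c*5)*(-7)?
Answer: 1/34687 ≈ 2.8829e-5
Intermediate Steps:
p(c) = -35*c (p(c) = (5*c)*(-7) = -35*c)
C = 34687 (C = 2 - (-35)*991 = 2 - 1*(-34685) = 2 + 34685 = 34687)
1/C = 1/34687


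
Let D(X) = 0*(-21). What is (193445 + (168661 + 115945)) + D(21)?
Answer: 478051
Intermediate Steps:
D(X) = 0
(193445 + (168661 + 115945)) + D(21) = (193445 + (168661 + 115945)) + 0 = (193445 + 284606) + 0 = 478051 + 0 = 478051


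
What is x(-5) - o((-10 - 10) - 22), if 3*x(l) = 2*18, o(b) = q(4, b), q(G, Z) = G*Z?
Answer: 180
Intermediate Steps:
o(b) = 4*b
x(l) = 12 (x(l) = (2*18)/3 = (1/3)*36 = 12)
x(-5) - o((-10 - 10) - 22) = 12 - 4*((-10 - 10) - 22) = 12 - 4*(-20 - 22) = 12 - 4*(-42) = 12 - 1*(-168) = 12 + 168 = 180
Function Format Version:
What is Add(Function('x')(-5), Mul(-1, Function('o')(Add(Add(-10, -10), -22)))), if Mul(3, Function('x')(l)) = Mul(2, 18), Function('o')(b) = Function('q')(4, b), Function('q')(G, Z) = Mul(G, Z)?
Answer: 180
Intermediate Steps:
Function('o')(b) = Mul(4, b)
Function('x')(l) = 12 (Function('x')(l) = Mul(Rational(1, 3), Mul(2, 18)) = Mul(Rational(1, 3), 36) = 12)
Add(Function('x')(-5), Mul(-1, Function('o')(Add(Add(-10, -10), -22)))) = Add(12, Mul(-1, Mul(4, Add(Add(-10, -10), -22)))) = Add(12, Mul(-1, Mul(4, Add(-20, -22)))) = Add(12, Mul(-1, Mul(4, -42))) = Add(12, Mul(-1, -168)) = Add(12, 168) = 180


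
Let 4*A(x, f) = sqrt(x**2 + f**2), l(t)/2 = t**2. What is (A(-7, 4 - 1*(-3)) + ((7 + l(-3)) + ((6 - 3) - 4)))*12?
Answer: 288 + 21*sqrt(2) ≈ 317.70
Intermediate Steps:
l(t) = 2*t**2
A(x, f) = sqrt(f**2 + x**2)/4 (A(x, f) = sqrt(x**2 + f**2)/4 = sqrt(f**2 + x**2)/4)
(A(-7, 4 - 1*(-3)) + ((7 + l(-3)) + ((6 - 3) - 4)))*12 = (sqrt((4 - 1*(-3))**2 + (-7)**2)/4 + ((7 + 2*(-3)**2) + ((6 - 3) - 4)))*12 = (sqrt((4 + 3)**2 + 49)/4 + ((7 + 2*9) + (3 - 4)))*12 = (sqrt(7**2 + 49)/4 + ((7 + 18) - 1))*12 = (sqrt(49 + 49)/4 + (25 - 1))*12 = (sqrt(98)/4 + 24)*12 = ((7*sqrt(2))/4 + 24)*12 = (7*sqrt(2)/4 + 24)*12 = (24 + 7*sqrt(2)/4)*12 = 288 + 21*sqrt(2)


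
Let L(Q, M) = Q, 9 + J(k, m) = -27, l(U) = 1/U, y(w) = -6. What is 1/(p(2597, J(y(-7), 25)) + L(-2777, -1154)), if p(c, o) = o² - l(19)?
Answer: -19/28140 ≈ -0.00067520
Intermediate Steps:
J(k, m) = -36 (J(k, m) = -9 - 27 = -36)
p(c, o) = -1/19 + o² (p(c, o) = o² - 1/19 = -1/19 + o²)
1/(p(2597, J(y(-7), 25)) + L(-2777, -1154)) = 1/((-1/19 + (-36)²) - 2777) = 1/((-1/19 + 1296) - 2777) = 1/(24623/19 - 2777) = 1/(-28140/19) = -19/28140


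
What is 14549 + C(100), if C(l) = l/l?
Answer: 14550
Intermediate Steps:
C(l) = 1
14549 + C(100) = 14549 + 1 = 14550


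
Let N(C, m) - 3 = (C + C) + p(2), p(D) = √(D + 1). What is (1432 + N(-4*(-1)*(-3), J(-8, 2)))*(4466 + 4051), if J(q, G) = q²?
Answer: 12017487 + 8517*√3 ≈ 1.2032e+7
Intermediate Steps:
p(D) = √(1 + D)
N(C, m) = 3 + √3 + 2*C (N(C, m) = 3 + ((C + C) + √(1 + 2)) = 3 + (2*C + √3) = 3 + (√3 + 2*C) = 3 + √3 + 2*C)
(1432 + N(-4*(-1)*(-3), J(-8, 2)))*(4466 + 4051) = (1432 + (3 + √3 + 2*(-4*(-1)*(-3))))*(4466 + 4051) = (1432 + (3 + √3 + 2*(4*(-3))))*8517 = (1432 + (3 + √3 + 2*(-12)))*8517 = (1432 + (3 + √3 - 24))*8517 = (1432 + (-21 + √3))*8517 = (1411 + √3)*8517 = 12017487 + 8517*√3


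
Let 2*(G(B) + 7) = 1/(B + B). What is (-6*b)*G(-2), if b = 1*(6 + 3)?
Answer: 1539/4 ≈ 384.75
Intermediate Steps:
G(B) = -7 + 1/(4*B) (G(B) = -7 + 1/(2*(B + B)) = -7 + 1/(2*((2*B))) = -7 + (1/(2*B))/2 = -7 + 1/(4*B))
b = 9 (b = 1*9 = 9)
(-6*b)*G(-2) = (-6*9)*(-7 + (¼)/(-2)) = -54*(-7 + (¼)*(-½)) = -54*(-7 - ⅛) = -54*(-57/8) = 1539/4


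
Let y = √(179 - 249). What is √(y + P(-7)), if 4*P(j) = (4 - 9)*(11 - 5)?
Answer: √(-30 + 4*I*√70)/2 ≈ 1.3668 + 3.0607*I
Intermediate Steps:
P(j) = -15/2 (P(j) = ((4 - 9)*(11 - 5))/4 = (-5*6)/4 = (¼)*(-30) = -15/2)
y = I*√70 (y = √(-70) = I*√70 ≈ 8.3666*I)
√(y + P(-7)) = √(I*√70 - 15/2) = √(-15/2 + I*√70)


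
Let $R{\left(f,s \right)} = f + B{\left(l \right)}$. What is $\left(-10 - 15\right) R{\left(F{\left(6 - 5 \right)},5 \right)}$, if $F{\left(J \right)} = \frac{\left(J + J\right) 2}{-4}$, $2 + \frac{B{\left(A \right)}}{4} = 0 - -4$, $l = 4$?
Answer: $-175$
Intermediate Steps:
$B{\left(A \right)} = 8$ ($B{\left(A \right)} = -8 + 4 \left(0 - -4\right) = -8 + 4 \left(0 + 4\right) = -8 + 4 \cdot 4 = -8 + 16 = 8$)
$F{\left(J \right)} = - J$ ($F{\left(J \right)} = 2 J 2 \left(- \frac{1}{4}\right) = 4 J \left(- \frac{1}{4}\right) = - J$)
$R{\left(f,s \right)} = 8 + f$ ($R{\left(f,s \right)} = f + 8 = 8 + f$)
$\left(-10 - 15\right) R{\left(F{\left(6 - 5 \right)},5 \right)} = \left(-10 - 15\right) \left(8 - \left(6 - 5\right)\right) = - 25 \left(8 - \left(6 - 5\right)\right) = - 25 \left(8 - 1\right) = \left(-25\right) 7 = -175$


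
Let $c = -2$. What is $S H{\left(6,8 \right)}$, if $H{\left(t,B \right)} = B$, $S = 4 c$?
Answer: $-64$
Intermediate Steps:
$S = -8$ ($S = 4 \left(-2\right) = -8$)
$S H{\left(6,8 \right)} = \left(-8\right) 8 = -64$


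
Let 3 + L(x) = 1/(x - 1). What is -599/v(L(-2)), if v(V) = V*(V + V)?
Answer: -5391/200 ≈ -26.955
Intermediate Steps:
L(x) = -3 + 1/(-1 + x) (L(x) = -3 + 1/(x - 1) = -3 + 1/(-1 + x))
v(V) = 2*V² (v(V) = V*(2*V) = 2*V²)
-599/v(L(-2)) = -599/(2*((4 - 3*(-2))/(-1 - 2))²) = -599/(2*((4 + 6)/(-3))²) = -599/(2*(-⅓*10)²) = -599/(2*(-10/3)²) = -599/(2*(100/9)) = -599/(200/9) = (9/200)*(-599) = -5391/200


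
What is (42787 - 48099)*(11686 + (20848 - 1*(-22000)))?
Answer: -289684608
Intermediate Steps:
(42787 - 48099)*(11686 + (20848 - 1*(-22000))) = -5312*(11686 + (20848 + 22000)) = -5312*(11686 + 42848) = -5312*54534 = -289684608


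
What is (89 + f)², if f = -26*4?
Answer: 225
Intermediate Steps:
f = -104
(89 + f)² = (89 - 104)² = (-15)² = 225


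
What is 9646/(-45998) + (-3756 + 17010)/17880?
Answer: 36432251/68537020 ≈ 0.53157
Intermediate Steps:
9646/(-45998) + (-3756 + 17010)/17880 = 9646*(-1/45998) + 13254*(1/17880) = -4823/22999 + 2209/2980 = 36432251/68537020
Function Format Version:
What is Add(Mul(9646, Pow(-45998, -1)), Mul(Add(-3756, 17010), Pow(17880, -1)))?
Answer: Rational(36432251, 68537020) ≈ 0.53157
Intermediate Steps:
Add(Mul(9646, Pow(-45998, -1)), Mul(Add(-3756, 17010), Pow(17880, -1))) = Add(Mul(9646, Rational(-1, 45998)), Mul(13254, Rational(1, 17880))) = Add(Rational(-4823, 22999), Rational(2209, 2980)) = Rational(36432251, 68537020)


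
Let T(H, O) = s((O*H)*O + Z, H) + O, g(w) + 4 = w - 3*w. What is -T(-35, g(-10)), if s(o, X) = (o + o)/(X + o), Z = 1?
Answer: -80911/4497 ≈ -17.992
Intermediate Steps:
s(o, X) = 2*o/(X + o) (s(o, X) = (2*o)/(X + o) = 2*o/(X + o))
g(w) = -4 - 2*w (g(w) = -4 + (w - 3*w) = -4 - 2*w)
T(H, O) = O + 2*(1 + H*O²)/(1 + H + H*O²) (T(H, O) = 2*((O*H)*O + 1)/(H + ((O*H)*O + 1)) + O = 2*((H*O)*O + 1)/(H + ((H*O)*O + 1)) + O = 2*(H*O² + 1)/(H + (H*O² + 1)) + O = 2*(1 + H*O²)/(H + (1 + H*O²)) + O = 2*(1 + H*O²)/(1 + H + H*O²) + O = O + 2*(1 + H*O²)/(1 + H + H*O²))
-T(-35, g(-10)) = -(2 + (-4 - 2*(-10))*(1 - 35 - 35*(-4 - 2*(-10))²) + 2*(-35)*(-4 - 2*(-10))²)/(1 - 35 - 35*(-4 - 2*(-10))²) = -(2 + (-4 + 20)*(1 - 35 - 35*(-4 + 20)²) + 2*(-35)*(-4 + 20)²)/(1 - 35 - 35*(-4 + 20)²) = -(2 + 16*(1 - 35 - 35*16²) + 2*(-35)*16²)/(1 - 35 - 35*16²) = -(2 + 16*(1 - 35 - 35*256) + 2*(-35)*256)/(1 - 35 - 35*256) = -(2 + 16*(1 - 35 - 8960) - 17920)/(1 - 35 - 8960) = -(2 + 16*(-8994) - 17920)/(-8994) = -(-1)*(2 - 143904 - 17920)/8994 = -(-1)*(-161822)/8994 = -1*80911/4497 = -80911/4497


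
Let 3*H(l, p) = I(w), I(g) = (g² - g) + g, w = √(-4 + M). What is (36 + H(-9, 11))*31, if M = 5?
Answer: 3379/3 ≈ 1126.3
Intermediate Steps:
w = 1 (w = √(-4 + 5) = √1 = 1)
I(g) = g²
H(l, p) = ⅓ (H(l, p) = (⅓)*1² = (⅓)*1 = ⅓)
(36 + H(-9, 11))*31 = (36 + ⅓)*31 = (109/3)*31 = 3379/3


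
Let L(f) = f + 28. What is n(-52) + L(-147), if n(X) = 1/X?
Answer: -6189/52 ≈ -119.02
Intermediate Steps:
L(f) = 28 + f
n(-52) + L(-147) = 1/(-52) + (28 - 147) = -1/52 - 119 = -6189/52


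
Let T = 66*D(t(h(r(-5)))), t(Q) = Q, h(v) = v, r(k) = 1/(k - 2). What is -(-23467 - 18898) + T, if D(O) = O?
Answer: 296489/7 ≈ 42356.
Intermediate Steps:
r(k) = 1/(-2 + k)
T = -66/7 (T = 66/(-2 - 5) = 66/(-7) = 66*(-⅐) = -66/7 ≈ -9.4286)
-(-23467 - 18898) + T = -(-23467 - 18898) - 66/7 = -1*(-42365) - 66/7 = 42365 - 66/7 = 296489/7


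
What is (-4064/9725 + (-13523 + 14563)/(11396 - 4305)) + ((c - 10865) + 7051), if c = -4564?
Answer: -577765374374/68959975 ≈ -8378.3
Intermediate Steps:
(-4064/9725 + (-13523 + 14563)/(11396 - 4305)) + ((c - 10865) + 7051) = (-4064/9725 + (-13523 + 14563)/(11396 - 4305)) + ((-4564 - 10865) + 7051) = (-4064*1/9725 + 1040/7091) + (-15429 + 7051) = (-4064/9725 + 1040*(1/7091)) - 8378 = (-4064/9725 + 1040/7091) - 8378 = -18703824/68959975 - 8378 = -577765374374/68959975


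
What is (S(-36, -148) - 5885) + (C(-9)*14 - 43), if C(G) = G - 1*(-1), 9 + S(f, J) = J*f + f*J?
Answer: 4607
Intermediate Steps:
S(f, J) = -9 + 2*J*f (S(f, J) = -9 + (J*f + f*J) = -9 + (J*f + J*f) = -9 + 2*J*f)
C(G) = 1 + G (C(G) = G + 1 = 1 + G)
(S(-36, -148) - 5885) + (C(-9)*14 - 43) = ((-9 + 2*(-148)*(-36)) - 5885) + ((1 - 9)*14 - 43) = ((-9 + 10656) - 5885) + (-8*14 - 43) = (10647 - 5885) + (-112 - 43) = 4762 - 155 = 4607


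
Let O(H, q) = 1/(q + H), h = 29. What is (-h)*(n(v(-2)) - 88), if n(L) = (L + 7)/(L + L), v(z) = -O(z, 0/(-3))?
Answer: 4669/2 ≈ 2334.5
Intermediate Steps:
O(H, q) = 1/(H + q)
v(z) = -1/z (v(z) = -1/(z + 0/(-3)) = -1/(z + 0*(-⅓)) = -1/(z + 0) = -1/z)
n(L) = (7 + L)/(2*L) (n(L) = (7 + L)/((2*L)) = (7 + L)*(1/(2*L)) = (7 + L)/(2*L))
(-h)*(n(v(-2)) - 88) = (-1*29)*((7 - 1/(-2))/(2*((-1/(-2)))) - 88) = -29*((7 - 1*(-½))/(2*((-1*(-½)))) - 88) = -29*((7 + ½)/(2*(½)) - 88) = -29*((½)*2*(15/2) - 88) = -29*(15/2 - 88) = -29*(-161/2) = 4669/2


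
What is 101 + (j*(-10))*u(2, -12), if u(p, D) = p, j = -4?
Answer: 181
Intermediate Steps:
101 + (j*(-10))*u(2, -12) = 101 - 4*(-10)*2 = 101 + 40*2 = 101 + 80 = 181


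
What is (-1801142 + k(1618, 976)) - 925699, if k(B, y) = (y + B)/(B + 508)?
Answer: -2898630686/1063 ≈ -2.7268e+6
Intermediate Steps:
k(B, y) = (B + y)/(508 + B)
(-1801142 + k(1618, 976)) - 925699 = (-1801142 + (1618 + 976)/(508 + 1618)) - 925699 = (-1801142 + 2594/2126) - 925699 = (-1801142 + (1/2126)*2594) - 925699 = (-1801142 + 1297/1063) - 925699 = -1914612649/1063 - 925699 = -2898630686/1063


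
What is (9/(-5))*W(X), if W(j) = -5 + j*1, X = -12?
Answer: 153/5 ≈ 30.600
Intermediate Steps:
W(j) = -5 + j
(9/(-5))*W(X) = (9/(-5))*(-5 - 12) = (9*(-⅕))*(-17) = -9/5*(-17) = 153/5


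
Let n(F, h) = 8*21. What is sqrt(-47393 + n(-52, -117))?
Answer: 5*I*sqrt(1889) ≈ 217.31*I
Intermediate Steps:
n(F, h) = 168
sqrt(-47393 + n(-52, -117)) = sqrt(-47393 + 168) = sqrt(-47225) = 5*I*sqrt(1889)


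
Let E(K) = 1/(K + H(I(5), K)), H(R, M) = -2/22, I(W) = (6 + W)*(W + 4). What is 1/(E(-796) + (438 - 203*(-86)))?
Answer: 8757/156715261 ≈ 5.5878e-5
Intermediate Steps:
I(W) = (4 + W)*(6 + W) (I(W) = (6 + W)*(4 + W) = (4 + W)*(6 + W))
H(R, M) = -1/11 (H(R, M) = -2*1/22 = -1/11)
E(K) = 1/(-1/11 + K) (E(K) = 1/(K - 1/11) = 1/(-1/11 + K))
1/(E(-796) + (438 - 203*(-86))) = 1/(11/(-1 + 11*(-796)) + (438 - 203*(-86))) = 1/(11/(-1 - 8756) + (438 + 17458)) = 1/(11/(-8757) + 17896) = 1/(11*(-1/8757) + 17896) = 1/(-11/8757 + 17896) = 1/(156715261/8757) = 8757/156715261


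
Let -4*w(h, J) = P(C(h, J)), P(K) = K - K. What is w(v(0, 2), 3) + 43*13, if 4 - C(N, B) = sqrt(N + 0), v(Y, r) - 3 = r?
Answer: 559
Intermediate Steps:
v(Y, r) = 3 + r
C(N, B) = 4 - sqrt(N) (C(N, B) = 4 - sqrt(N + 0) = 4 - sqrt(N))
P(K) = 0
w(h, J) = 0 (w(h, J) = -1/4*0 = 0)
w(v(0, 2), 3) + 43*13 = 0 + 43*13 = 0 + 559 = 559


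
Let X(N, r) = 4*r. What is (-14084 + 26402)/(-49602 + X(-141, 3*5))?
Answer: -2053/8257 ≈ -0.24864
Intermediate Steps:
(-14084 + 26402)/(-49602 + X(-141, 3*5)) = (-14084 + 26402)/(-49602 + 4*(3*5)) = 12318/(-49602 + 4*15) = 12318/(-49602 + 60) = 12318/(-49542) = 12318*(-1/49542) = -2053/8257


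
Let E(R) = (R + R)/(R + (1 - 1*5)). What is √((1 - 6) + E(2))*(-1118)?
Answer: -1118*I*√7 ≈ -2957.9*I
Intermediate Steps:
E(R) = 2*R/(-4 + R) (E(R) = (2*R)/(R + (1 - 5)) = (2*R)/(R - 4) = (2*R)/(-4 + R) = 2*R/(-4 + R))
√((1 - 6) + E(2))*(-1118) = √((1 - 6) + 2*2/(-4 + 2))*(-1118) = √(-5 + 2*2/(-2))*(-1118) = √(-5 + 2*2*(-½))*(-1118) = √(-5 - 2)*(-1118) = √(-7)*(-1118) = (I*√7)*(-1118) = -1118*I*√7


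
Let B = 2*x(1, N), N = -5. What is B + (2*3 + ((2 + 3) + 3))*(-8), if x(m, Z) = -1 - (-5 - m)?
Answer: -102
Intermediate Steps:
x(m, Z) = 4 + m (x(m, Z) = -1 + (5 + m) = 4 + m)
B = 10 (B = 2*(4 + 1) = 2*5 = 10)
B + (2*3 + ((2 + 3) + 3))*(-8) = 10 + (2*3 + ((2 + 3) + 3))*(-8) = 10 + (6 + (5 + 3))*(-8) = 10 + (6 + 8)*(-8) = 10 + 14*(-8) = 10 - 112 = -102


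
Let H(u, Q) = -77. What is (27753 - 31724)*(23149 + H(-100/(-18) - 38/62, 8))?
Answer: -91618912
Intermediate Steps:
(27753 - 31724)*(23149 + H(-100/(-18) - 38/62, 8)) = (27753 - 31724)*(23149 - 77) = -3971*23072 = -91618912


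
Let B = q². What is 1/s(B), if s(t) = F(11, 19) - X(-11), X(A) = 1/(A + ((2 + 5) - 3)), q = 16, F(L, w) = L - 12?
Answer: -7/6 ≈ -1.1667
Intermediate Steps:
F(L, w) = -12 + L
X(A) = 1/(4 + A) (X(A) = 1/(A + (7 - 3)) = 1/(A + 4) = 1/(4 + A))
B = 256 (B = 16² = 256)
s(t) = -6/7 (s(t) = (-12 + 11) - 1/(4 - 11) = -1 - 1/(-7) = -1 - 1*(-⅐) = -1 + ⅐ = -6/7)
1/s(B) = 1/(-6/7) = -7/6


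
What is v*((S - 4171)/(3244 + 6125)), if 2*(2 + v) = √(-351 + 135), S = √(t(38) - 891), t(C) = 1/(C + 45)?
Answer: (2 - 3*I*√6)*(346193 - 4*I*√383626)/777627 ≈ 0.86697 - 3.2778*I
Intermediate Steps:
t(C) = 1/(45 + C)
S = 4*I*√383626/83 (S = √(1/(45 + 38) - 891) = √(1/83 - 891) = √(-73952/83) = 4*I*√383626/83 ≈ 29.849*I)
v = -2 + 3*I*√6 (v = -2 + √(-351 + 135)/2 = -2 + √(-216)/2 = -2 + (6*I*√6)/2 = -2 + 3*I*√6 ≈ -2.0 + 7.3485*I)
v*((S - 4171)/(3244 + 6125)) = (-2 + 3*I*√6)*((4*I*√383626/83 - 4171)/(3244 + 6125)) = (-2 + 3*I*√6)*((-4171 + 4*I*√383626/83)/9369) = (-2 + 3*I*√6)*((-4171 + 4*I*√383626/83)*(1/9369)) = (-2 + 3*I*√6)*(-4171/9369 + 4*I*√383626/777627)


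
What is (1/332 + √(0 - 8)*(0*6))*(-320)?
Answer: -80/83 ≈ -0.96386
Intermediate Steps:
(1/332 + √(0 - 8)*(0*6))*(-320) = (1/332 + √(-8)*0)*(-320) = (1/332 + (2*I*√2)*0)*(-320) = (1/332 + 0)*(-320) = (1/332)*(-320) = -80/83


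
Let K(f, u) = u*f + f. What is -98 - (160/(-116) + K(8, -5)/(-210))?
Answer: -294674/3045 ≈ -96.773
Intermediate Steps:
K(f, u) = f + f*u (K(f, u) = f*u + f = f + f*u)
-98 - (160/(-116) + K(8, -5)/(-210)) = -98 - (160/(-116) + (8*(1 - 5))/(-210)) = -98 - (160*(-1/116) + (8*(-4))*(-1/210)) = -98 - (-40/29 - 32*(-1/210)) = -98 - (-40/29 + 16/105) = -98 - 1*(-3736/3045) = -98 + 3736/3045 = -294674/3045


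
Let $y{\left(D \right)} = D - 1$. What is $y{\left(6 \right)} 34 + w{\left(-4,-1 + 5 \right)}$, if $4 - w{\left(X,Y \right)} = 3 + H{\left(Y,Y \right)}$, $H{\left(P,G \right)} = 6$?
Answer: $165$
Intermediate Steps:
$y{\left(D \right)} = -1 + D$
$w{\left(X,Y \right)} = -5$ ($w{\left(X,Y \right)} = 4 - \left(3 + 6\right) = 4 - 9 = -5$)
$y{\left(6 \right)} 34 + w{\left(-4,-1 + 5 \right)} = \left(-1 + 6\right) 34 - 5 = 5 \cdot 34 - 5 = 170 - 5 = 165$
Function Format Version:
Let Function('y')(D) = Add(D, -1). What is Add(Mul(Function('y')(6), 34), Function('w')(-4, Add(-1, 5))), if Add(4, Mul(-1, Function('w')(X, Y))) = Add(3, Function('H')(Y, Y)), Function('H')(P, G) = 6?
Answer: 165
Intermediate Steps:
Function('y')(D) = Add(-1, D)
Function('w')(X, Y) = -5 (Function('w')(X, Y) = Add(4, Mul(-1, Add(3, 6))) = Add(4, Mul(-1, 9)) = Add(4, -9) = -5)
Add(Mul(Function('y')(6), 34), Function('w')(-4, Add(-1, 5))) = Add(Mul(Add(-1, 6), 34), -5) = Add(Mul(5, 34), -5) = Add(170, -5) = 165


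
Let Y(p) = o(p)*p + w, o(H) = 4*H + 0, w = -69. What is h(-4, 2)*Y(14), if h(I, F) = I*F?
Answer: -5720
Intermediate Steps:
o(H) = 4*H
h(I, F) = F*I
Y(p) = -69 + 4*p² (Y(p) = (4*p)*p - 69 = 4*p² - 69 = -69 + 4*p²)
h(-4, 2)*Y(14) = (2*(-4))*(-69 + 4*14²) = -8*(-69 + 4*196) = -8*(-69 + 784) = -8*715 = -5720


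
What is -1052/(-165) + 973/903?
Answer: 17627/2365 ≈ 7.4533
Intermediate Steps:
-1052/(-165) + 973/903 = -1052*(-1/165) + 973*(1/903) = 1052/165 + 139/129 = 17627/2365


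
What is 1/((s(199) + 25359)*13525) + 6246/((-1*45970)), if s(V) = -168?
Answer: -212806383968/1566235940175 ≈ -0.13587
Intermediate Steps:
1/((s(199) + 25359)*13525) + 6246/((-1*45970)) = 1/((-168 + 25359)*13525) + 6246/((-1*45970)) = (1/13525)/25191 + 6246/(-45970) = (1/25191)*(1/13525) + 6246*(-1/45970) = 1/340708275 - 3123/22985 = -212806383968/1566235940175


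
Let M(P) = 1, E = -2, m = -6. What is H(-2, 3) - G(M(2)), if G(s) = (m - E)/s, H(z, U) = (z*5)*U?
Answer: -26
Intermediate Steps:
H(z, U) = 5*U*z (H(z, U) = (5*z)*U = 5*U*z)
G(s) = -4/s (G(s) = (-6 - 1*(-2))/s = (-6 + 2)/s = -4/s)
H(-2, 3) - G(M(2)) = 5*3*(-2) - (-4)/1 = -30 - (-4) = -30 - 1*(-4) = -30 + 4 = -26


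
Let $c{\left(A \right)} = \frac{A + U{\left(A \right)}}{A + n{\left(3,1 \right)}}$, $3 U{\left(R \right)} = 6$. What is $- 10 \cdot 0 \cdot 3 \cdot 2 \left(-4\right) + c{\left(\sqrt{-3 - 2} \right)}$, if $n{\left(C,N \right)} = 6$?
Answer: $\frac{17}{41} + \frac{4 i \sqrt{5}}{41} \approx 0.41463 + 0.21815 i$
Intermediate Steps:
$U{\left(R \right)} = 2$ ($U{\left(R \right)} = \frac{1}{3} \cdot 6 = 2$)
$c{\left(A \right)} = \frac{2 + A}{6 + A}$ ($c{\left(A \right)} = \frac{A + 2}{A + 6} = \frac{2 + A}{6 + A}$)
$- 10 \cdot 0 \cdot 3 \cdot 2 \left(-4\right) + c{\left(\sqrt{-3 - 2} \right)} = - 10 \cdot 0 \cdot 3 \cdot 2 \left(-4\right) + \frac{2 + \sqrt{-3 - 2}}{6 + \sqrt{-3 - 2}} = - 10 \cdot 0 \cdot 2 \left(-4\right) + \frac{2 + \sqrt{-5}}{6 + \sqrt{-5}} = - 10 \cdot 0 \left(-4\right) + \frac{2 + i \sqrt{5}}{6 + i \sqrt{5}} = \left(-10\right) 0 + \frac{2 + i \sqrt{5}}{6 + i \sqrt{5}} = 0 + \frac{2 + i \sqrt{5}}{6 + i \sqrt{5}} = \frac{2 + i \sqrt{5}}{6 + i \sqrt{5}}$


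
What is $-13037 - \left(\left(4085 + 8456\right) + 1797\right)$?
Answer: $-27375$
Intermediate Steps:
$-13037 - \left(\left(4085 + 8456\right) + 1797\right) = -13037 - \left(12541 + 1797\right) = -13037 - 14338 = -27375$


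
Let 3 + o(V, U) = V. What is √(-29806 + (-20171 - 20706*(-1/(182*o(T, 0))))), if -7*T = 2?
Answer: 2*I*√1117772331/299 ≈ 223.63*I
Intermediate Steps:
T = -2/7 (T = -⅐*2 = -2/7 ≈ -0.28571)
o(V, U) = -3 + V
√(-29806 + (-20171 - 20706*(-1/(182*o(T, 0))))) = √(-29806 + (-20171 - 20706*(-1/(182*(-3 - 2/7))))) = √(-29806 + (-20171 - 20706/(-23/7*26*(-7)))) = √(-29806 + (-20171 - 20706/((-598/7*(-7))))) = √(-29806 + (-20171 - 20706/598)) = √(-29806 + (-20171 - 20706*1/598)) = √(-29806 + (-20171 - 10353/299)) = √(-29806 - 6041482/299) = √(-14953476/299) = 2*I*√1117772331/299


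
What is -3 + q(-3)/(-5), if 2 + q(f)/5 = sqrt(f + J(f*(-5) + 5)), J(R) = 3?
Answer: -1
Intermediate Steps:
q(f) = -10 + 5*sqrt(3 + f) (q(f) = -10 + 5*sqrt(f + 3) = -10 + 5*sqrt(3 + f))
-3 + q(-3)/(-5) = -3 + (-10 + 5*sqrt(3 - 3))/(-5) = -3 - (-10 + 5*sqrt(0))/5 = -3 - (-10 + 5*0)/5 = -3 - (-10 + 0)/5 = -3 - 1/5*(-10) = -3 + 2 = -1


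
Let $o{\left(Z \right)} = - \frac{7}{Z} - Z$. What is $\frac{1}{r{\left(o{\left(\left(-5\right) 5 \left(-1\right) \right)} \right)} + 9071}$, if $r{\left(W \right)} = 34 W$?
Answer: $\frac{25}{205287} \approx 0.00012178$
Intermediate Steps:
$o{\left(Z \right)} = - Z - \frac{7}{Z}$
$\frac{1}{r{\left(o{\left(\left(-5\right) 5 \left(-1\right) \right)} \right)} + 9071} = \frac{1}{34 \left(- \left(-5\right) 5 \left(-1\right) - \frac{7}{\left(-5\right) 5 \left(-1\right)}\right) + 9071} = \frac{1}{34 \left(- \left(-25\right) \left(-1\right) - \frac{7}{\left(-25\right) \left(-1\right)}\right) + 9071} = \frac{1}{34 \left(\left(-1\right) 25 - \frac{7}{25}\right) + 9071} = \frac{1}{34 \left(-25 - \frac{7}{25}\right) + 9071} = \frac{1}{34 \left(- \frac{632}{25}\right) + 9071} = \frac{1}{- \frac{21488}{25} + 9071} = \frac{1}{\frac{205287}{25}} = \frac{25}{205287}$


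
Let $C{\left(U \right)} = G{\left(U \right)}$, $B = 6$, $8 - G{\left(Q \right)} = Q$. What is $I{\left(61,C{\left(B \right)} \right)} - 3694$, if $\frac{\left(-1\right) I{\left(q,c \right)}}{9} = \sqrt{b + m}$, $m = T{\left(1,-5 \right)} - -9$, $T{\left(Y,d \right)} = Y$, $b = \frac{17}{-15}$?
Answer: $-3694 - \frac{3 \sqrt{1995}}{5} \approx -3720.8$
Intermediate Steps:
$G{\left(Q \right)} = 8 - Q$
$C{\left(U \right)} = 8 - U$
$b = - \frac{17}{15}$ ($b = 17 \left(- \frac{1}{15}\right) = - \frac{17}{15} \approx -1.1333$)
$m = 10$ ($m = 1 - -9 = 1 + 9 = 10$)
$I{\left(q,c \right)} = - \frac{3 \sqrt{1995}}{5}$ ($I{\left(q,c \right)} = - 9 \sqrt{- \frac{17}{15} + 10} = - 9 \sqrt{\frac{133}{15}} = - 9 \frac{\sqrt{1995}}{15} = - \frac{3 \sqrt{1995}}{5}$)
$I{\left(61,C{\left(B \right)} \right)} - 3694 = - \frac{3 \sqrt{1995}}{5} - 3694 = -3694 - \frac{3 \sqrt{1995}}{5}$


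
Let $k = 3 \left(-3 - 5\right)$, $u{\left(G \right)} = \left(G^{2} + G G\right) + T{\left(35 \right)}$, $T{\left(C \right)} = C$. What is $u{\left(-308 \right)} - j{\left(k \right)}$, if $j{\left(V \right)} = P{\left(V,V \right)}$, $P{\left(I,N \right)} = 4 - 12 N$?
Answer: $189471$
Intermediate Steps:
$u{\left(G \right)} = 35 + 2 G^{2}$ ($u{\left(G \right)} = \left(G^{2} + G G\right) + 35 = \left(G^{2} + G^{2}\right) + 35 = 2 G^{2} + 35 = 35 + 2 G^{2}$)
$k = -24$ ($k = 3 \left(-8\right) = -24$)
$j{\left(V \right)} = 4 - 12 V$
$u{\left(-308 \right)} - j{\left(k \right)} = \left(35 + 2 \left(-308\right)^{2}\right) - \left(4 - -288\right) = \left(35 + 2 \cdot 94864\right) - \left(4 + 288\right) = \left(35 + 189728\right) - 292 = 189763 - 292 = 189471$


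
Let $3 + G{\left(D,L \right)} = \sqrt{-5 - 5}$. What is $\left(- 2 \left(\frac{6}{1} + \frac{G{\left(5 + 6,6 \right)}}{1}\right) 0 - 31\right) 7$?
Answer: $-217$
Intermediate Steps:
$G{\left(D,L \right)} = -3 + i \sqrt{10}$ ($G{\left(D,L \right)} = -3 + \sqrt{-5 - 5} = -3 + \sqrt{-10} = -3 + i \sqrt{10}$)
$\left(- 2 \left(\frac{6}{1} + \frac{G{\left(5 + 6,6 \right)}}{1}\right) 0 - 31\right) 7 = \left(- 2 \left(\frac{6}{1} + \frac{-3 + i \sqrt{10}}{1}\right) 0 - 31\right) 7 = \left(- 2 \left(6 \cdot 1 + \left(-3 + i \sqrt{10}\right) 1\right) 0 - 31\right) 7 = \left(- 2 \left(6 - \left(3 - i \sqrt{10}\right)\right) 0 - 31\right) 7 = \left(- 2 \left(3 + i \sqrt{10}\right) 0 - 31\right) 7 = \left(\left(-6 - 2 i \sqrt{10}\right) 0 - 31\right) 7 = \left(0 - 31\right) 7 = \left(-31\right) 7 = -217$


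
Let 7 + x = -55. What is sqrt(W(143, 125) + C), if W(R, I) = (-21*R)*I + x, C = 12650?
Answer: I*sqrt(362787) ≈ 602.32*I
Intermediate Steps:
x = -62 (x = -7 - 55 = -62)
W(R, I) = -62 - 21*I*R (W(R, I) = (-21*R)*I - 62 = -21*I*R - 62 = -62 - 21*I*R)
sqrt(W(143, 125) + C) = sqrt((-62 - 21*125*143) + 12650) = sqrt((-62 - 375375) + 12650) = sqrt(-375437 + 12650) = sqrt(-362787) = I*sqrt(362787)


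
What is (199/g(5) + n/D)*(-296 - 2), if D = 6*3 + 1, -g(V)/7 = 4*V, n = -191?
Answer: 4547629/1330 ≈ 3419.3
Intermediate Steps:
g(V) = -28*V
D = 19 (D = 18 + 1 = 19)
(199/g(5) + n/D)*(-296 - 2) = (199/((-28*5)) - 191/19)*(-296 - 2) = (199/(-140) - 191*1/19)*(-298) = (199*(-1/140) - 191/19)*(-298) = (-199/140 - 191/19)*(-298) = -30521/2660*(-298) = 4547629/1330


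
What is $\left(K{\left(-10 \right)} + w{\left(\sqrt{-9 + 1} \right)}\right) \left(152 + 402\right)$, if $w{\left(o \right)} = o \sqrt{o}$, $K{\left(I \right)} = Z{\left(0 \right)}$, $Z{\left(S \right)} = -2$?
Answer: $-1108 + 2216 \sqrt[4]{2} i^{\frac{3}{2}} \approx -2971.4 + 1863.4 i$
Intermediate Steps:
$K{\left(I \right)} = -2$
$w{\left(o \right)} = o^{\frac{3}{2}}$
$\left(K{\left(-10 \right)} + w{\left(\sqrt{-9 + 1} \right)}\right) \left(152 + 402\right) = \left(-2 + \left(\sqrt{-9 + 1}\right)^{\frac{3}{2}}\right) \left(152 + 402\right) = \left(-2 + \left(\sqrt{-8}\right)^{\frac{3}{2}}\right) 554 = \left(-2 + \left(2 i \sqrt{2}\right)^{\frac{3}{2}}\right) 554 = \left(-2 + 4 \sqrt[4]{2} i^{\frac{3}{2}}\right) 554 = -1108 + 2216 \sqrt[4]{2} i^{\frac{3}{2}}$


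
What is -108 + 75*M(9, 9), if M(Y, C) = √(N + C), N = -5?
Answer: 42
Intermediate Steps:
M(Y, C) = √(-5 + C)
-108 + 75*M(9, 9) = -108 + 75*√(-5 + 9) = -108 + 75*√4 = -108 + 75*2 = -108 + 150 = 42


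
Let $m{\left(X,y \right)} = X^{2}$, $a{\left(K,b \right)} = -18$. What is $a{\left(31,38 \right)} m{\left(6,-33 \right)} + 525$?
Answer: $-123$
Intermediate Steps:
$a{\left(31,38 \right)} m{\left(6,-33 \right)} + 525 = - 18 \cdot 6^{2} + 525 = \left(-18\right) 36 + 525 = -648 + 525 = -123$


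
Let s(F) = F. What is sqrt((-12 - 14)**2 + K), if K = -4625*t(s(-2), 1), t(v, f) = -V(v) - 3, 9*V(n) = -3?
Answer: 2*sqrt(29271)/3 ≈ 114.06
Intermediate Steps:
V(n) = -1/3 (V(n) = (1/9)*(-3) = -1/3)
t(v, f) = -8/3 (t(v, f) = -1*(-1/3) - 3 = 1/3 - 3 = -8/3)
K = 37000/3 (K = -4625*(-8/3) = 37000/3 ≈ 12333.)
sqrt((-12 - 14)**2 + K) = sqrt((-12 - 14)**2 + 37000/3) = sqrt((-26)**2 + 37000/3) = sqrt(676 + 37000/3) = sqrt(39028/3) = 2*sqrt(29271)/3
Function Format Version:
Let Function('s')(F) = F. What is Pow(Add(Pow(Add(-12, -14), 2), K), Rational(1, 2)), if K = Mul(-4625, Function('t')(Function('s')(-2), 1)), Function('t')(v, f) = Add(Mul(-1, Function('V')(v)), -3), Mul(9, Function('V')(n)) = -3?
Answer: Mul(Rational(2, 3), Pow(29271, Rational(1, 2))) ≈ 114.06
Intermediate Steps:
Function('V')(n) = Rational(-1, 3) (Function('V')(n) = Mul(Rational(1, 9), -3) = Rational(-1, 3))
Function('t')(v, f) = Rational(-8, 3) (Function('t')(v, f) = Add(Mul(-1, Rational(-1, 3)), -3) = Add(Rational(1, 3), -3) = Rational(-8, 3))
K = Rational(37000, 3) (K = Mul(-4625, Rational(-8, 3)) = Rational(37000, 3) ≈ 12333.)
Pow(Add(Pow(Add(-12, -14), 2), K), Rational(1, 2)) = Pow(Add(Pow(Add(-12, -14), 2), Rational(37000, 3)), Rational(1, 2)) = Pow(Add(Pow(-26, 2), Rational(37000, 3)), Rational(1, 2)) = Pow(Add(676, Rational(37000, 3)), Rational(1, 2)) = Pow(Rational(39028, 3), Rational(1, 2)) = Mul(Rational(2, 3), Pow(29271, Rational(1, 2)))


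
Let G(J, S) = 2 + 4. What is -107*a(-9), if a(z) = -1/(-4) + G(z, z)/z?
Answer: 535/12 ≈ 44.583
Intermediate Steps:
G(J, S) = 6
a(z) = 1/4 + 6/z (a(z) = -1/(-4) + 6/z = -1*(-1/4) + 6/z = 1/4 + 6/z)
-107*a(-9) = -107*(24 - 9)/(4*(-9)) = -107*(-1)*15/(4*9) = -107*(-5/12) = 535/12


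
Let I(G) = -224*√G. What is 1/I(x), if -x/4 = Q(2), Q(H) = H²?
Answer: I/896 ≈ 0.0011161*I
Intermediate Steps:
x = -16 (x = -4*2² = -4*4 = -16)
1/I(x) = 1/(-896*I) = I/896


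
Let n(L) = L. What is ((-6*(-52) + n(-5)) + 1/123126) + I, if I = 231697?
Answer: 28565724505/123126 ≈ 2.3200e+5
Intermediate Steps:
((-6*(-52) + n(-5)) + 1/123126) + I = ((-6*(-52) - 5) + 1/123126) + 231697 = ((312 - 5) + 1/123126) + 231697 = (307 + 1/123126) + 231697 = 37799683/123126 + 231697 = 28565724505/123126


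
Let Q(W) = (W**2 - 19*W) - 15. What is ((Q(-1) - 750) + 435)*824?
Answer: -255440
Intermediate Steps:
Q(W) = -15 + W**2 - 19*W
((Q(-1) - 750) + 435)*824 = (((-15 + (-1)**2 - 19*(-1)) - 750) + 435)*824 = (((-15 + 1 + 19) - 750) + 435)*824 = ((5 - 750) + 435)*824 = (-745 + 435)*824 = -310*824 = -255440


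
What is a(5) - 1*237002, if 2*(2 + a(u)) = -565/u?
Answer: -474121/2 ≈ -2.3706e+5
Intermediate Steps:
a(u) = -2 - 565/(2*u) (a(u) = -2 + (-565/u)/2 = -2 - 565/(2*u))
a(5) - 1*237002 = (-2 - 565/2/5) - 1*237002 = (-2 - 565/2*⅕) - 237002 = (-2 - 113/2) - 237002 = -117/2 - 237002 = -474121/2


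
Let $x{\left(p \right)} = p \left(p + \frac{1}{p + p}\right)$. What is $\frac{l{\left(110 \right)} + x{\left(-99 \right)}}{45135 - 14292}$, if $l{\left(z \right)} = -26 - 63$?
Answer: $\frac{6475}{20562} \approx 0.3149$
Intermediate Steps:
$l{\left(z \right)} = -89$ ($l{\left(z \right)} = -26 - 63 = -89$)
$x{\left(p \right)} = p \left(p + \frac{1}{2 p}\right)$
$\frac{l{\left(110 \right)} + x{\left(-99 \right)}}{45135 - 14292} = \frac{-89 + \left(\frac{1}{2} + \left(-99\right)^{2}\right)}{45135 - 14292} = \frac{-89 + \left(\frac{1}{2} + 9801\right)}{30843} = \left(-89 + \frac{19603}{2}\right) \frac{1}{30843} = \frac{19425}{2} \cdot \frac{1}{30843} = \frac{6475}{20562}$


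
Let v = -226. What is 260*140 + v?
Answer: 36174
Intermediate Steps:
260*140 + v = 260*140 - 226 = 36400 - 226 = 36174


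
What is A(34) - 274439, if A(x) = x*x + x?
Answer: -273249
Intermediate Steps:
A(x) = x + x**2 (A(x) = x**2 + x = x + x**2)
A(34) - 274439 = 34*(1 + 34) - 274439 = 34*35 - 274439 = 1190 - 274439 = -273249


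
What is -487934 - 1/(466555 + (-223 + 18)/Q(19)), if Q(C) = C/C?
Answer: -227548020901/466350 ≈ -4.8793e+5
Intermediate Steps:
Q(C) = 1
-487934 - 1/(466555 + (-223 + 18)/Q(19)) = -487934 - 1/(466555 + (-223 + 18)/1) = -487934 - 1/(466555 - 205*1) = -487934 - 1/(466555 - 205) = -487934 - 1/466350 = -227548020901/466350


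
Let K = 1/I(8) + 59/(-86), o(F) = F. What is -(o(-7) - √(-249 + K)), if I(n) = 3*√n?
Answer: 7 + √(-16620102 + 5547*√2)/258 ≈ 7.0 + 15.798*I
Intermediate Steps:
K = -59/86 + √2/12 (K = 1/(3*√8) + 59/(-86) = 1/(3*(2*√2)) + 59*(-1/86) = 1/(6*√2) - 59/86 = 1*(√2/12) - 59/86 = √2/12 - 59/86 = -59/86 + √2/12 ≈ -0.56820)
-(o(-7) - √(-249 + K)) = -(-7 - √(-249 + (-59/86 + √2/12))) = -(-7 - √(-21473/86 + √2/12)) = 7 + √(-21473/86 + √2/12)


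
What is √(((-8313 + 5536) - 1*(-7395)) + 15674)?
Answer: 2*√5073 ≈ 142.45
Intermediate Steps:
√(((-8313 + 5536) - 1*(-7395)) + 15674) = √((-2777 + 7395) + 15674) = √(4618 + 15674) = √20292 = 2*√5073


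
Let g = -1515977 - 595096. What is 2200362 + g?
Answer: 89289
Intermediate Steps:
g = -2111073
2200362 + g = 2200362 - 2111073 = 89289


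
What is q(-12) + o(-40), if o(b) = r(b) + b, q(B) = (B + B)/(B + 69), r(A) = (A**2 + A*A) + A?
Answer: 59272/19 ≈ 3119.6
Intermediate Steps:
r(A) = A + 2*A**2 (r(A) = (A**2 + A**2) + A = 2*A**2 + A = A + 2*A**2)
q(B) = 2*B/(69 + B) (q(B) = (2*B)/(69 + B) = 2*B/(69 + B))
o(b) = b + b*(1 + 2*b) (o(b) = b*(1 + 2*b) + b = b + b*(1 + 2*b))
q(-12) + o(-40) = 2*(-12)/(69 - 12) + 2*(-40)*(1 - 40) = 2*(-12)/57 + 2*(-40)*(-39) = 2*(-12)*(1/57) + 3120 = -8/19 + 3120 = 59272/19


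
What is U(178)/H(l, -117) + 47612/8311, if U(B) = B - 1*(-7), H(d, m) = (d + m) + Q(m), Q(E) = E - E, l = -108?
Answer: 1835033/373995 ≈ 4.9066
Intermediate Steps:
Q(E) = 0
H(d, m) = d + m (H(d, m) = (d + m) + 0 = d + m)
U(B) = 7 + B (U(B) = B + 7 = 7 + B)
U(178)/H(l, -117) + 47612/8311 = (7 + 178)/(-108 - 117) + 47612/8311 = 185/(-225) + 47612*(1/8311) = 185*(-1/225) + 47612/8311 = -37/45 + 47612/8311 = 1835033/373995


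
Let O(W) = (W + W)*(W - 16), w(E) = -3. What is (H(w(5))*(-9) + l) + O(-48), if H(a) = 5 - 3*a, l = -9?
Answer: 6009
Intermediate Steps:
O(W) = 2*W*(-16 + W) (O(W) = (2*W)*(-16 + W) = 2*W*(-16 + W))
(H(w(5))*(-9) + l) + O(-48) = ((5 - 3*(-3))*(-9) - 9) + 2*(-48)*(-16 - 48) = ((5 + 9)*(-9) - 9) + 2*(-48)*(-64) = (14*(-9) - 9) + 6144 = (-126 - 9) + 6144 = -135 + 6144 = 6009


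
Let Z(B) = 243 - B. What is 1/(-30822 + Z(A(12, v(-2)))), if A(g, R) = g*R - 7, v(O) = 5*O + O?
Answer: -1/30428 ≈ -3.2864e-5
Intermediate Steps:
v(O) = 6*O
A(g, R) = -7 + R*g (A(g, R) = R*g - 7 = -7 + R*g)
1/(-30822 + Z(A(12, v(-2)))) = 1/(-30822 + (243 - (-7 + (6*(-2))*12))) = 1/(-30822 + (243 - (-7 - 12*12))) = 1/(-30822 + (243 - (-7 - 144))) = 1/(-30822 + (243 - 1*(-151))) = 1/(-30822 + (243 + 151)) = 1/(-30822 + 394) = 1/(-30428) = -1/30428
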